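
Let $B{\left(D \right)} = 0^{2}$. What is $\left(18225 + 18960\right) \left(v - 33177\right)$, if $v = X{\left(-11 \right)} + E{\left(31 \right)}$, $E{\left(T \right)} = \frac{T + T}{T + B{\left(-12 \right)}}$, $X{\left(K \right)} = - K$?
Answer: $-1233203340$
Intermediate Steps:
$B{\left(D \right)} = 0$
$E{\left(T \right)} = 2$ ($E{\left(T \right)} = \frac{T + T}{T + 0} = \frac{2 T}{T} = 2$)
$v = 13$ ($v = \left(-1\right) \left(-11\right) + 2 = 11 + 2 = 13$)
$\left(18225 + 18960\right) \left(v - 33177\right) = \left(18225 + 18960\right) \left(13 - 33177\right) = 37185 \left(-33164\right) = -1233203340$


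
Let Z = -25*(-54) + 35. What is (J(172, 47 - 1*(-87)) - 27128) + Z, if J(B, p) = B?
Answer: -25571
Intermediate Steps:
Z = 1385 (Z = 1350 + 35 = 1385)
(J(172, 47 - 1*(-87)) - 27128) + Z = (172 - 27128) + 1385 = -26956 + 1385 = -25571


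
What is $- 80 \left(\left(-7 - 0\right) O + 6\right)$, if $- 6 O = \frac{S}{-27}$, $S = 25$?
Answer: $- \frac{31880}{81} \approx -393.58$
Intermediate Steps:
$O = \frac{25}{162}$ ($O = - \frac{25 \frac{1}{-27}}{6} = - \frac{25 \left(- \frac{1}{27}\right)}{6} = \left(- \frac{1}{6}\right) \left(- \frac{25}{27}\right) = \frac{25}{162} \approx 0.15432$)
$- 80 \left(\left(-7 - 0\right) O + 6\right) = - 80 \left(\left(-7 - 0\right) \frac{25}{162} + 6\right) = - 80 \left(\left(-7 + 0\right) \frac{25}{162} + 6\right) = - 80 \left(\left(-7\right) \frac{25}{162} + 6\right) = - 80 \left(- \frac{175}{162} + 6\right) = \left(-80\right) \frac{797}{162} = - \frac{31880}{81}$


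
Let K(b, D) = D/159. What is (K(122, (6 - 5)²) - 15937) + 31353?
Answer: 2451145/159 ≈ 15416.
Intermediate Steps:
K(b, D) = D/159 (K(b, D) = D*(1/159) = D/159)
(K(122, (6 - 5)²) - 15937) + 31353 = ((6 - 5)²/159 - 15937) + 31353 = ((1/159)*1² - 15937) + 31353 = ((1/159)*1 - 15937) + 31353 = (1/159 - 15937) + 31353 = -2533982/159 + 31353 = 2451145/159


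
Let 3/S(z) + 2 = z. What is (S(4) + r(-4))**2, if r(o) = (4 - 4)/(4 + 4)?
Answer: 9/4 ≈ 2.2500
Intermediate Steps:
r(o) = 0 (r(o) = 0/8 = 0*(1/8) = 0)
S(z) = 3/(-2 + z)
(S(4) + r(-4))**2 = (3/(-2 + 4) + 0)**2 = (3/2 + 0)**2 = (3/2)**2 = 9/4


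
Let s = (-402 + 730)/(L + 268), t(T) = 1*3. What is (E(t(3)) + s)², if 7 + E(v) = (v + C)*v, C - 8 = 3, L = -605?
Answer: 131492089/113569 ≈ 1157.8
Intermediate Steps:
C = 11 (C = 8 + 3 = 11)
t(T) = 3
E(v) = -7 + v*(11 + v) (E(v) = -7 + (v + 11)*v = -7 + (11 + v)*v = -7 + v*(11 + v))
s = -328/337 (s = (-402 + 730)/(-605 + 268) = 328/(-337) = 328*(-1/337) = -328/337 ≈ -0.97329)
(E(t(3)) + s)² = ((-7 + 3² + 11*3) - 328/337)² = ((-7 + 9 + 33) - 328/337)² = (35 - 328/337)² = (11467/337)² = 131492089/113569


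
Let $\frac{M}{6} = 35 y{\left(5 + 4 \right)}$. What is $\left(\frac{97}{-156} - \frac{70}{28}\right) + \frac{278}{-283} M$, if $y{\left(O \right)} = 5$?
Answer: $- \frac{45674221}{44148} \approx -1034.6$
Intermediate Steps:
$M = 1050$ ($M = 6 \cdot 35 \cdot 5 = 6 \cdot 175 = 1050$)
$\left(\frac{97}{-156} - \frac{70}{28}\right) + \frac{278}{-283} M = \left(\frac{97}{-156} - \frac{70}{28}\right) + \frac{278}{-283} \cdot 1050 = \left(97 \left(- \frac{1}{156}\right) - \frac{5}{2}\right) + 278 \left(- \frac{1}{283}\right) 1050 = \left(- \frac{97}{156} - \frac{5}{2}\right) - \frac{291900}{283} = - \frac{487}{156} - \frac{291900}{283} = - \frac{45674221}{44148}$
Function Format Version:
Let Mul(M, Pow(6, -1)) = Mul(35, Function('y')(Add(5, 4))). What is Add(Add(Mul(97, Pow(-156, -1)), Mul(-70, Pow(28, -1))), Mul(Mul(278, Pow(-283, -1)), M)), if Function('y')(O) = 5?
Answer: Rational(-45674221, 44148) ≈ -1034.6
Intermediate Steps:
M = 1050 (M = Mul(6, Mul(35, 5)) = Mul(6, 175) = 1050)
Add(Add(Mul(97, Pow(-156, -1)), Mul(-70, Pow(28, -1))), Mul(Mul(278, Pow(-283, -1)), M)) = Add(Add(Mul(97, Pow(-156, -1)), Mul(-70, Pow(28, -1))), Mul(Mul(278, Pow(-283, -1)), 1050)) = Add(Add(Mul(97, Rational(-1, 156)), Mul(-70, Rational(1, 28))), Mul(Mul(278, Rational(-1, 283)), 1050)) = Add(Add(Rational(-97, 156), Rational(-5, 2)), Mul(Rational(-278, 283), 1050)) = Add(Rational(-487, 156), Rational(-291900, 283)) = Rational(-45674221, 44148)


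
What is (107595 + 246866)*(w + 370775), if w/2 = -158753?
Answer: 18881783009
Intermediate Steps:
w = -317506 (w = 2*(-158753) = -317506)
(107595 + 246866)*(w + 370775) = (107595 + 246866)*(-317506 + 370775) = 354461*53269 = 18881783009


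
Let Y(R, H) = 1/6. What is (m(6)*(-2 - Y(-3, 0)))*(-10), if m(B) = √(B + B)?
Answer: 130*√3/3 ≈ 75.056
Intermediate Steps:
Y(R, H) = ⅙
m(B) = √2*√B (m(B) = √(2*B) = √2*√B)
(m(6)*(-2 - Y(-3, 0)))*(-10) = ((√2*√6)*(-2 - 1*⅙))*(-10) = ((2*√3)*(-2 - ⅙))*(-10) = ((2*√3)*(-13/6))*(-10) = -13*√3/3*(-10) = 130*√3/3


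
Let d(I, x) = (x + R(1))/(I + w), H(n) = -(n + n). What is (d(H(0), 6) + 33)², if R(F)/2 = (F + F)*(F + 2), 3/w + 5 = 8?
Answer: 2601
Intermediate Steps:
w = 1 (w = 3/(-5 + 8) = 3/3 = 3*(⅓) = 1)
H(n) = -2*n
R(F) = 4*F*(2 + F) (R(F) = 2*((F + F)*(F + 2)) = 2*((2*F)*(2 + F)) = 2*(2*F*(2 + F)) = 4*F*(2 + F))
d(I, x) = (12 + x)/(1 + I) (d(I, x) = (x + 4*1*(2 + 1))/(I + 1) = (x + 4*1*3)/(1 + I) = (x + 12)/(1 + I) = (12 + x)/(1 + I))
(d(H(0), 6) + 33)² = ((12 + 6)/(1 - 2*0) + 33)² = (18/(1 + 0) + 33)² = (18/1 + 33)² = (1*18 + 33)² = (18 + 33)² = 51² = 2601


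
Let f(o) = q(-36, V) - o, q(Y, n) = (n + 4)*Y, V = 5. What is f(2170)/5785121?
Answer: -2494/5785121 ≈ -0.00043111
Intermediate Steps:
q(Y, n) = Y*(4 + n) (q(Y, n) = (4 + n)*Y = Y*(4 + n))
f(o) = -324 - o (f(o) = -36*(4 + 5) - o = -36*9 - o = -324 - o)
f(2170)/5785121 = (-324 - 1*2170)/5785121 = (-324 - 2170)*(1/5785121) = -2494*1/5785121 = -2494/5785121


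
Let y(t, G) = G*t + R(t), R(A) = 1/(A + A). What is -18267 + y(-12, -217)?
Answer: -375913/24 ≈ -15663.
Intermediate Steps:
R(A) = 1/(2*A)
y(t, G) = 1/(2*t) + G*t (y(t, G) = G*t + 1/(2*t) = 1/(2*t) + G*t)
-18267 + y(-12, -217) = -18267 + ((½)/(-12) - 217*(-12)) = -18267 + ((½)*(-1/12) + 2604) = -18267 + (-1/24 + 2604) = -18267 + 62495/24 = -375913/24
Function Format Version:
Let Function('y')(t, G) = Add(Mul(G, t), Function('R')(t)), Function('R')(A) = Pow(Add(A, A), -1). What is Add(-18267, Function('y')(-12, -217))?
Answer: Rational(-375913, 24) ≈ -15663.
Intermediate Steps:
Function('R')(A) = Mul(Rational(1, 2), Pow(A, -1)) (Function('R')(A) = Pow(Mul(2, A), -1) = Mul(Rational(1, 2), Pow(A, -1)))
Function('y')(t, G) = Add(Mul(Rational(1, 2), Pow(t, -1)), Mul(G, t)) (Function('y')(t, G) = Add(Mul(G, t), Mul(Rational(1, 2), Pow(t, -1))) = Add(Mul(Rational(1, 2), Pow(t, -1)), Mul(G, t)))
Add(-18267, Function('y')(-12, -217)) = Add(-18267, Add(Mul(Rational(1, 2), Pow(-12, -1)), Mul(-217, -12))) = Add(-18267, Add(Mul(Rational(1, 2), Rational(-1, 12)), 2604)) = Add(-18267, Add(Rational(-1, 24), 2604)) = Add(-18267, Rational(62495, 24)) = Rational(-375913, 24)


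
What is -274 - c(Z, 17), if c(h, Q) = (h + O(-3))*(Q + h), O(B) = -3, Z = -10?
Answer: -183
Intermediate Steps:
c(h, Q) = (-3 + h)*(Q + h) (c(h, Q) = (h - 3)*(Q + h) = (-3 + h)*(Q + h))
-274 - c(Z, 17) = -274 - ((-10)² - 3*17 - 3*(-10) + 17*(-10)) = -274 - (100 - 51 + 30 - 170) = -274 - 1*(-91) = -274 + 91 = -183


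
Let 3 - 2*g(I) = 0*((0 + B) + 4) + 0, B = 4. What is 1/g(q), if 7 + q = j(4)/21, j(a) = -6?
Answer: ⅔ ≈ 0.66667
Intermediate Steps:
q = -51/7 (q = -7 - 6/21 = -7 - 6*1/21 = -7 - 2/7 = -51/7 ≈ -7.2857)
g(I) = 3/2 (g(I) = 3/2 - (0*((0 + 4) + 4) + 0)/2 = 3/2 - (0*(4 + 4) + 0)/2 = 3/2 - (0*8 + 0)/2 = 3/2 - (0 + 0)/2 = 3/2 - ½*0 = 3/2 + 0 = 3/2)
1/g(q) = 1/(3/2) = ⅔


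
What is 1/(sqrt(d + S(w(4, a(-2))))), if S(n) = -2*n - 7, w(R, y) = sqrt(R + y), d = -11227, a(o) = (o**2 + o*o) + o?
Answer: -I*sqrt(2)/(2*sqrt(5617 + sqrt(10))) ≈ -0.0094322*I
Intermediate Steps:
a(o) = o + 2*o**2 (a(o) = (o**2 + o**2) + o = 2*o**2 + o = o + 2*o**2)
S(n) = -7 - 2*n
1/(sqrt(d + S(w(4, a(-2))))) = 1/(sqrt(-11227 + (-7 - 2*sqrt(4 - 2*(1 + 2*(-2)))))) = 1/(sqrt(-11227 + (-7 - 2*sqrt(4 - 2*(1 - 4))))) = 1/(sqrt(-11227 + (-7 - 2*sqrt(4 - 2*(-3))))) = 1/(sqrt(-11227 + (-7 - 2*sqrt(4 + 6)))) = 1/(sqrt(-11227 + (-7 - 2*sqrt(10)))) = 1/(sqrt(-11234 - 2*sqrt(10))) = 1/sqrt(-11234 - 2*sqrt(10))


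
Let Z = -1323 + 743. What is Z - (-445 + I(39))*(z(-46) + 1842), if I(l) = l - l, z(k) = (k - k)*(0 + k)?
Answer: 819110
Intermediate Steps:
z(k) = 0 (z(k) = 0*k = 0)
I(l) = 0
Z = -580
Z - (-445 + I(39))*(z(-46) + 1842) = -580 - (-445 + 0)*(0 + 1842) = -580 - (-445)*1842 = -580 - 1*(-819690) = -580 + 819690 = 819110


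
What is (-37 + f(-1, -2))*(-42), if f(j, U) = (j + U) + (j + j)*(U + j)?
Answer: 1428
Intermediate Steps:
f(j, U) = U + j + 2*j*(U + j) (f(j, U) = (U + j) + (2*j)*(U + j) = (U + j) + 2*j*(U + j) = U + j + 2*j*(U + j))
(-37 + f(-1, -2))*(-42) = (-37 + (-2 - 1 + 2*(-1)² + 2*(-2)*(-1)))*(-42) = (-37 + (-2 - 1 + 2*1 + 4))*(-42) = (-37 + (-2 - 1 + 2 + 4))*(-42) = (-37 + 3)*(-42) = -34*(-42) = 1428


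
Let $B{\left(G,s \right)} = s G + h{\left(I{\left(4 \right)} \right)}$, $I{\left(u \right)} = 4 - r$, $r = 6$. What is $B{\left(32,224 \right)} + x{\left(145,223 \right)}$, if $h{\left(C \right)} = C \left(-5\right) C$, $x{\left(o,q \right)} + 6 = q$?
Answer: $7365$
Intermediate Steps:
$x{\left(o,q \right)} = -6 + q$
$I{\left(u \right)} = -2$ ($I{\left(u \right)} = 4 - 6 = -2$)
$h{\left(C \right)} = - 5 C^{2}$ ($h{\left(C \right)} = - 5 C C = - 5 C^{2}$)
$B{\left(G,s \right)} = -20 + G s$ ($B{\left(G,s \right)} = s G - 5 \left(-2\right)^{2} = G s - 20 = -20 + G s$)
$B{\left(32,224 \right)} + x{\left(145,223 \right)} = \left(-20 + 32 \cdot 224\right) + \left(-6 + 223\right) = \left(-20 + 7168\right) + 217 = 7148 + 217 = 7365$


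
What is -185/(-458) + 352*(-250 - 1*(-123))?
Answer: -20474247/458 ≈ -44704.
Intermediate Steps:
-185/(-458) + 352*(-250 - 1*(-123)) = -185*(-1/458) + 352*(-250 + 123) = 185/458 + 352*(-127) = 185/458 - 44704 = -20474247/458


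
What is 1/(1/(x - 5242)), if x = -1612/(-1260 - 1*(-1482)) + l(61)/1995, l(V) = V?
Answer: -129157321/24605 ≈ -5249.2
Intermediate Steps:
x = -177911/24605 (x = -1612/(-1260 - 1*(-1482)) + 61/1995 = -1612/(-1260 + 1482) + 61*(1/1995) = -1612/222 + 61/1995 = -1612*1/222 + 61/1995 = -806/111 + 61/1995 = -177911/24605 ≈ -7.2307)
1/(1/(x - 5242)) = 1/(1/(-177911/24605 - 5242)) = 1/(1/(-129157321/24605)) = 1/(-24605/129157321) = -129157321/24605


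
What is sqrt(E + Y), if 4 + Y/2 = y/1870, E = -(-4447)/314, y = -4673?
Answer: sqrt(100379301770)/293590 ≈ 1.0791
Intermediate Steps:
E = 4447/314 (E = -(-4447)/314 = -1*(-4447/314) = 4447/314 ≈ 14.162)
Y = -12153/935 (Y = -8 + 2*(-4673/1870) = -8 - 4673/935 = -12153/935 ≈ -12.998)
sqrt(E + Y) = sqrt(4447/314 - 12153/935) = sqrt(341903/293590) = sqrt(100379301770)/293590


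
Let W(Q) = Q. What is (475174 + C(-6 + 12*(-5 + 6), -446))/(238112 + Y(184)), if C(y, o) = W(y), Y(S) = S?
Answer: 118795/59574 ≈ 1.9941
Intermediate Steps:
C(y, o) = y
(475174 + C(-6 + 12*(-5 + 6), -446))/(238112 + Y(184)) = (475174 + (-6 + 12*(-5 + 6)))/(238112 + 184) = (475174 + (-6 + 12*1))/238296 = (475174 + (-6 + 12))*(1/238296) = (475174 + 6)*(1/238296) = 475180*(1/238296) = 118795/59574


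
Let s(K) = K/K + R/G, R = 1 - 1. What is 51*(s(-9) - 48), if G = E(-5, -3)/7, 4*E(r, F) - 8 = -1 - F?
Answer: -2397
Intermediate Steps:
E(r, F) = 7/4 - F/4 (E(r, F) = 2 + (-1 - F)/4 = 2 + (-1/4 - F/4) = 7/4 - F/4)
G = 5/14 (G = (7/4 - 1/4*(-3))/7 = (7/4 + 3/4)*(1/7) = (5/2)*(1/7) = 5/14 ≈ 0.35714)
R = 0
s(K) = 1 (s(K) = K/K + 0/(5/14) = 1 + 0*(14/5) = 1 + 0 = 1)
51*(s(-9) - 48) = 51*(1 - 48) = 51*(-47) = -2397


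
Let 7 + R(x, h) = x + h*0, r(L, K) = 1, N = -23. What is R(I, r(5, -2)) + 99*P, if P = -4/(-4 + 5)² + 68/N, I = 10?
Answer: -15771/23 ≈ -685.70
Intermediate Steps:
R(x, h) = -7 + x (R(x, h) = -7 + (x + h*0) = -7 + (x + 0) = -7 + x)
P = -160/23 (P = -4/(-4 + 5)² + 68/(-23) = -4/(1²) + 68*(-1/23) = -4/1 - 68/23 = -4*1 - 68/23 = -4 - 68/23 = -160/23 ≈ -6.9565)
R(I, r(5, -2)) + 99*P = (-7 + 10) + 99*(-160/23) = 3 - 15840/23 = -15771/23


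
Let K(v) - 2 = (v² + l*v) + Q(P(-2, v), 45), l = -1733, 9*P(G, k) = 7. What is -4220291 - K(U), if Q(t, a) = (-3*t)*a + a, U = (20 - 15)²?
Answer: -4177533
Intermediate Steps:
P(G, k) = 7/9 (P(G, k) = (⅑)*7 = 7/9)
U = 25 (U = 5² = 25)
Q(t, a) = a - 3*a*t (Q(t, a) = -3*a*t + a = a - 3*a*t)
K(v) = -58 + v² - 1733*v (K(v) = 2 + ((v² - 1733*v) + 45*(1 - 3*7/9)) = 2 + ((v² - 1733*v) + 45*(1 - 7/3)) = 2 + ((v² - 1733*v) + 45*(-4/3)) = 2 + ((v² - 1733*v) - 60) = 2 + (-60 + v² - 1733*v) = -58 + v² - 1733*v)
-4220291 - K(U) = -4220291 - (-58 + 25² - 1733*25) = -4220291 - (-58 + 625 - 43325) = -4220291 - 1*(-42758) = -4220291 + 42758 = -4177533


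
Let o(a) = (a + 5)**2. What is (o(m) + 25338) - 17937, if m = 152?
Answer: 32050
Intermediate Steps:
o(a) = (5 + a)**2
(o(m) + 25338) - 17937 = ((5 + 152)**2 + 25338) - 17937 = (157**2 + 25338) - 17937 = (24649 + 25338) - 17937 = 49987 - 17937 = 32050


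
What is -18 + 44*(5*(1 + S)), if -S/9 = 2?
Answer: -3758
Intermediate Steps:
S = -18 (S = -9*2 = -18)
-18 + 44*(5*(1 + S)) = -18 + 44*(5*(1 - 18)) = -18 + 44*(5*(-17)) = -18 + 44*(-85) = -18 - 3740 = -3758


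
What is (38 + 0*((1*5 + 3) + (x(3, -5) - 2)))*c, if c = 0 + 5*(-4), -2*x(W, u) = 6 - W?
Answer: -760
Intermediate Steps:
x(W, u) = -3 + W/2 (x(W, u) = -(6 - W)/2 = -3 + W/2)
c = -20 (c = 0 - 20 = -20)
(38 + 0*((1*5 + 3) + (x(3, -5) - 2)))*c = (38 + 0*((1*5 + 3) + ((-3 + (1/2)*3) - 2)))*(-20) = (38 + 0*((5 + 3) + ((-3 + 3/2) - 2)))*(-20) = (38 + 0*(8 + (-3/2 - 2)))*(-20) = (38 + 0*(8 - 7/2))*(-20) = (38 + 0*(9/2))*(-20) = (38 + 0)*(-20) = 38*(-20) = -760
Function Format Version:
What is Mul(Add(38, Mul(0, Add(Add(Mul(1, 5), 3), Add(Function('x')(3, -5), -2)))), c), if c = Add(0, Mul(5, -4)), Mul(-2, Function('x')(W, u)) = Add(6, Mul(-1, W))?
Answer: -760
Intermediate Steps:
Function('x')(W, u) = Add(-3, Mul(Rational(1, 2), W)) (Function('x')(W, u) = Mul(Rational(-1, 2), Add(6, Mul(-1, W))) = Add(-3, Mul(Rational(1, 2), W)))
c = -20 (c = Add(0, -20) = -20)
Mul(Add(38, Mul(0, Add(Add(Mul(1, 5), 3), Add(Function('x')(3, -5), -2)))), c) = Mul(Add(38, Mul(0, Add(Add(Mul(1, 5), 3), Add(Add(-3, Mul(Rational(1, 2), 3)), -2)))), -20) = Mul(Add(38, Mul(0, Add(Add(5, 3), Add(Add(-3, Rational(3, 2)), -2)))), -20) = Mul(Add(38, Mul(0, Add(8, Add(Rational(-3, 2), -2)))), -20) = Mul(Add(38, Mul(0, Add(8, Rational(-7, 2)))), -20) = Mul(Add(38, Mul(0, Rational(9, 2))), -20) = Mul(Add(38, 0), -20) = Mul(38, -20) = -760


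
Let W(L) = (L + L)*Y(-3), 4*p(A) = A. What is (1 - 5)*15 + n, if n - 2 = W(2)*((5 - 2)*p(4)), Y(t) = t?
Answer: -94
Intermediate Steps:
p(A) = A/4
W(L) = -6*L (W(L) = (L + L)*(-3) = (2*L)*(-3) = -6*L)
n = -34 (n = 2 + (-6*2)*((5 - 2)*((¼)*4)) = 2 - 36 = -34)
(1 - 5)*15 + n = (1 - 5)*15 - 34 = -4*15 - 34 = -60 - 34 = -94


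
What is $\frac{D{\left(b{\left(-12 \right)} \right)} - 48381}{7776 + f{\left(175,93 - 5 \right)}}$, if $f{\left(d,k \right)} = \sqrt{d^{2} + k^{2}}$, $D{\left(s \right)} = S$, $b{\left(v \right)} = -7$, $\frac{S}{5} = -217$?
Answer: $- \frac{384647616}{60427807} + \frac{49466 \sqrt{38369}}{60427807} \approx -6.2051$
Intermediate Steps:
$S = -1085$ ($S = 5 \left(-217\right) = -1085$)
$D{\left(s \right)} = -1085$
$\frac{D{\left(b{\left(-12 \right)} \right)} - 48381}{7776 + f{\left(175,93 - 5 \right)}} = \frac{-1085 - 48381}{7776 + \sqrt{175^{2} + \left(93 - 5\right)^{2}}} = - \frac{49466}{7776 + \sqrt{30625 + \left(93 - 5\right)^{2}}} = - \frac{49466}{7776 + \sqrt{30625 + 88^{2}}} = - \frac{49466}{7776 + \sqrt{30625 + 7744}} = - \frac{49466}{7776 + \sqrt{38369}}$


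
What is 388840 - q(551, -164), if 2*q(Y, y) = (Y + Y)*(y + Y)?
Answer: 175603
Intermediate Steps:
q(Y, y) = Y*(Y + y) (q(Y, y) = ((Y + Y)*(y + Y))/2 = ((2*Y)*(Y + y))/2 = (2*Y*(Y + y))/2 = Y*(Y + y))
388840 - q(551, -164) = 388840 - 551*(551 - 164) = 388840 - 551*387 = 388840 - 1*213237 = 388840 - 213237 = 175603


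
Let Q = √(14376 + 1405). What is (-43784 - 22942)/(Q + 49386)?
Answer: -3295330236/2438961215 + 66726*√15781/2438961215 ≈ -1.3477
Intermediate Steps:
Q = √15781 ≈ 125.62
(-43784 - 22942)/(Q + 49386) = (-43784 - 22942)/(√15781 + 49386) = -66726/(49386 + √15781)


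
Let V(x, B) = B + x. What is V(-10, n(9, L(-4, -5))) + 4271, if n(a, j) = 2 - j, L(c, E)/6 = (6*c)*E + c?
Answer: 3567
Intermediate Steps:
L(c, E) = 6*c + 36*E*c (L(c, E) = 6*((6*c)*E + c) = 6*(6*E*c + c) = 6*(c + 6*E*c) = 6*c + 36*E*c)
V(-10, n(9, L(-4, -5))) + 4271 = ((2 - 6*(-4)*(1 + 6*(-5))) - 10) + 4271 = ((2 - 6*(-4)*(1 - 30)) - 10) + 4271 = ((2 - 6*(-4)*(-29)) - 10) + 4271 = ((2 - 1*696) - 10) + 4271 = ((2 - 696) - 10) + 4271 = (-694 - 10) + 4271 = -704 + 4271 = 3567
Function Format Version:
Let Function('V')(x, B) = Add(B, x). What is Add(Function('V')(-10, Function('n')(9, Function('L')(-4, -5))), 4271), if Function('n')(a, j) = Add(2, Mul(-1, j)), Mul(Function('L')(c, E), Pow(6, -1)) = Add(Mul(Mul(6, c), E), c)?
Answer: 3567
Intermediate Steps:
Function('L')(c, E) = Add(Mul(6, c), Mul(36, E, c)) (Function('L')(c, E) = Mul(6, Add(Mul(Mul(6, c), E), c)) = Mul(6, Add(Mul(6, E, c), c)) = Mul(6, Add(c, Mul(6, E, c))) = Add(Mul(6, c), Mul(36, E, c)))
Add(Function('V')(-10, Function('n')(9, Function('L')(-4, -5))), 4271) = Add(Add(Add(2, Mul(-1, Mul(6, -4, Add(1, Mul(6, -5))))), -10), 4271) = Add(Add(Add(2, Mul(-1, Mul(6, -4, Add(1, -30)))), -10), 4271) = Add(Add(Add(2, Mul(-1, Mul(6, -4, -29))), -10), 4271) = Add(Add(Add(2, Mul(-1, 696)), -10), 4271) = Add(Add(Add(2, -696), -10), 4271) = Add(Add(-694, -10), 4271) = Add(-704, 4271) = 3567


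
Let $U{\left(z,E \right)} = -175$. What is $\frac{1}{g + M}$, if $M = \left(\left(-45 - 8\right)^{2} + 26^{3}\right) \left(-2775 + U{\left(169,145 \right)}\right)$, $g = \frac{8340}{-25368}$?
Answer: $- \frac{2114}{127126976195} \approx -1.6629 \cdot 10^{-8}$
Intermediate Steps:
$g = - \frac{695}{2114}$ ($g = 8340 \left(- \frac{1}{25368}\right) = - \frac{695}{2114} \approx -0.32876$)
$M = -60135750$ ($M = \left(\left(-45 - 8\right)^{2} + 26^{3}\right) \left(-2775 - 175\right) = \left(\left(-45 - 8\right)^{2} + 17576\right) \left(-2950\right) = \left(\left(-53\right)^{2} + 17576\right) \left(-2950\right) = \left(2809 + 17576\right) \left(-2950\right) = 20385 \left(-2950\right) = -60135750$)
$\frac{1}{g + M} = \frac{1}{- \frac{695}{2114} - 60135750} = \frac{1}{- \frac{127126976195}{2114}} = - \frac{2114}{127126976195}$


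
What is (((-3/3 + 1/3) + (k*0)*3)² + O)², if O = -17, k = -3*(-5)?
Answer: 22201/81 ≈ 274.09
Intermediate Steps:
k = 15
(((-3/3 + 1/3) + (k*0)*3)² + O)² = (((-3/3 + 1/3) + (15*0)*3)² - 17)² = (((-3*⅓ + 1*(⅓)) + 0*3)² - 17)² = (((-1 + ⅓) + 0)² - 17)² = ((-⅔ + 0)² - 17)² = ((-⅔)² - 17)² = (4/9 - 17)² = (-149/9)² = 22201/81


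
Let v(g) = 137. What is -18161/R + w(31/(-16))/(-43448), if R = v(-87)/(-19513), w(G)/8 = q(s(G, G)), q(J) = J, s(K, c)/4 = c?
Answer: 7698455386579/2976188 ≈ 2.5867e+6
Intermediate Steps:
s(K, c) = 4*c
w(G) = 32*G (w(G) = 8*(4*G) = 32*G)
R = -137/19513 (R = 137/(-19513) = 137*(-1/19513) = -137/19513 ≈ -0.0070210)
-18161/R + w(31/(-16))/(-43448) = -18161/(-137/19513) + (32*(31/(-16)))/(-43448) = -18161*(-19513/137) + (32*(31*(-1/16)))*(-1/43448) = 354375593/137 + (32*(-31/16))*(-1/43448) = 354375593/137 - 62*(-1/43448) = 354375593/137 + 31/21724 = 7698455386579/2976188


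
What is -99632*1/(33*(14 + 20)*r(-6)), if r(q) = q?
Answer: 24908/1683 ≈ 14.800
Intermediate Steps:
-99632*1/(33*(14 + 20)*r(-6)) = -99632*(-1/(198*(14 + 20))) = -99632/((-198*34)) = -99632/(-6732) = -99632*(-1/6732) = 24908/1683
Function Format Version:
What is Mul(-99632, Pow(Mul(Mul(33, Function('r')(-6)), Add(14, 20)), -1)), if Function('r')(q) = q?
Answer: Rational(24908, 1683) ≈ 14.800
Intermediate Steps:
Mul(-99632, Pow(Mul(Mul(33, Function('r')(-6)), Add(14, 20)), -1)) = Mul(-99632, Pow(Mul(Mul(33, -6), Add(14, 20)), -1)) = Mul(-99632, Pow(Mul(-198, 34), -1)) = Mul(-99632, Pow(-6732, -1)) = Mul(-99632, Rational(-1, 6732)) = Rational(24908, 1683)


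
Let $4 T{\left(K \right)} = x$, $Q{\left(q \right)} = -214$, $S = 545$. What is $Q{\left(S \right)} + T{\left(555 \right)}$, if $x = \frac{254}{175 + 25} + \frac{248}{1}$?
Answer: $- \frac{60673}{400} \approx -151.68$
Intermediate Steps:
$x = \frac{24927}{100}$ ($x = \frac{254}{200} + 248 \cdot 1 = 254 \cdot \frac{1}{200} + 248 = \frac{127}{100} + 248 = \frac{24927}{100} \approx 249.27$)
$T{\left(K \right)} = \frac{24927}{400}$ ($T{\left(K \right)} = \frac{1}{4} \cdot \frac{24927}{100} = \frac{24927}{400}$)
$Q{\left(S \right)} + T{\left(555 \right)} = -214 + \frac{24927}{400} = - \frac{60673}{400}$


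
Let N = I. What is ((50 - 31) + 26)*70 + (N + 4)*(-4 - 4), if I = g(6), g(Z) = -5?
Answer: 3158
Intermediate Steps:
I = -5
N = -5
((50 - 31) + 26)*70 + (N + 4)*(-4 - 4) = ((50 - 31) + 26)*70 + (-5 + 4)*(-4 - 4) = (19 + 26)*70 - 1*(-8) = 45*70 + 8 = 3150 + 8 = 3158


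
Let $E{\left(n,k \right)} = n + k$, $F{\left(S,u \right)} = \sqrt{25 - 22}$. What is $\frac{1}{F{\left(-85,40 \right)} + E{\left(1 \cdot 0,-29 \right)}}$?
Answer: $- \frac{29}{838} - \frac{\sqrt{3}}{838} \approx -0.036673$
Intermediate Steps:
$F{\left(S,u \right)} = \sqrt{3}$
$E{\left(n,k \right)} = k + n$
$\frac{1}{F{\left(-85,40 \right)} + E{\left(1 \cdot 0,-29 \right)}} = \frac{1}{\sqrt{3} + \left(-29 + 1 \cdot 0\right)} = \frac{1}{\sqrt{3} + \left(-29 + 0\right)} = \frac{1}{\sqrt{3} - 29} = \frac{1}{-29 + \sqrt{3}}$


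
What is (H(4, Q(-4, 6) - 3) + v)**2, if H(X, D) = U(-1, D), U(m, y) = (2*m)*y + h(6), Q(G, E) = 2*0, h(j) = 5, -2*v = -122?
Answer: 5184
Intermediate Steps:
v = 61 (v = -1/2*(-122) = 61)
Q(G, E) = 0
U(m, y) = 5 + 2*m*y (U(m, y) = (2*m)*y + 5 = 2*m*y + 5 = 5 + 2*m*y)
H(X, D) = 5 - 2*D (H(X, D) = 5 + 2*(-1)*D = 5 - 2*D)
(H(4, Q(-4, 6) - 3) + v)**2 = ((5 - 2*(0 - 3)) + 61)**2 = ((5 - 2*(-3)) + 61)**2 = ((5 + 6) + 61)**2 = (11 + 61)**2 = 72**2 = 5184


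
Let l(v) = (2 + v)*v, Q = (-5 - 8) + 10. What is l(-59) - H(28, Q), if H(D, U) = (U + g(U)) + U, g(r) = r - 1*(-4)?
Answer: 3368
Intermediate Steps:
Q = -3 (Q = -13 + 10 = -3)
l(v) = v*(2 + v)
g(r) = 4 + r (g(r) = r + 4 = 4 + r)
H(D, U) = 4 + 3*U (H(D, U) = (U + (4 + U)) + U = (4 + 2*U) + U = 4 + 3*U)
l(-59) - H(28, Q) = -59*(2 - 59) - (4 + 3*(-3)) = -59*(-57) - (4 - 9) = 3363 - 1*(-5) = 3363 + 5 = 3368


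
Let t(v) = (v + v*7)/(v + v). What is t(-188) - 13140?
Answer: -13136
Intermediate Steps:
t(v) = 4 (t(v) = (v + 7*v)/((2*v)) = (8*v)*(1/(2*v)) = 4)
t(-188) - 13140 = 4 - 13140 = -13136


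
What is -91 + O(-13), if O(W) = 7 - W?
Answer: -71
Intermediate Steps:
-91 + O(-13) = -91 + (7 - 1*(-13)) = -91 + (7 + 13) = -91 + 20 = -71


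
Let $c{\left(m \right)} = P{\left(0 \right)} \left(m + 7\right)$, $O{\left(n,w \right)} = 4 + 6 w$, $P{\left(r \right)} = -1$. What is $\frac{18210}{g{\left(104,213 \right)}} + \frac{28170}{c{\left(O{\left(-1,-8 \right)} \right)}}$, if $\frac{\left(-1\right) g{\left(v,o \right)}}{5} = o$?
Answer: $\frac{1955152}{2627} \approx 744.25$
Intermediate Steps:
$g{\left(v,o \right)} = - 5 o$
$c{\left(m \right)} = -7 - m$ ($c{\left(m \right)} = - (m + 7) = - (7 + m) = -7 - m$)
$\frac{18210}{g{\left(104,213 \right)}} + \frac{28170}{c{\left(O{\left(-1,-8 \right)} \right)}} = \frac{18210}{\left(-5\right) 213} + \frac{28170}{-7 - \left(4 + 6 \left(-8\right)\right)} = \frac{18210}{-1065} + \frac{28170}{-7 - \left(4 - 48\right)} = 18210 \left(- \frac{1}{1065}\right) + \frac{28170}{-7 - -44} = - \frac{1214}{71} + \frac{28170}{-7 + 44} = - \frac{1214}{71} + \frac{28170}{37} = \frac{1955152}{2627}$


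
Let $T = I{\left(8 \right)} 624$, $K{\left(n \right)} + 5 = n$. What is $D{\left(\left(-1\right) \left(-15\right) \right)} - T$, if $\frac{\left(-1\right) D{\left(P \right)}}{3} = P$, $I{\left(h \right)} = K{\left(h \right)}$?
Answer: $-1917$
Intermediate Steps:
$K{\left(n \right)} = -5 + n$
$I{\left(h \right)} = -5 + h$
$D{\left(P \right)} = - 3 P$
$T = 1872$ ($T = \left(-5 + 8\right) 624 = 3 \cdot 624 = 1872$)
$D{\left(\left(-1\right) \left(-15\right) \right)} - T = - 3 \left(\left(-1\right) \left(-15\right)\right) - 1872 = \left(-3\right) 15 - 1872 = -45 - 1872 = -1917$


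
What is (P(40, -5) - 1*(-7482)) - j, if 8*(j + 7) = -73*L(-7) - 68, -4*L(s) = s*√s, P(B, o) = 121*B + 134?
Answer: 24943/2 + 511*I*√7/32 ≈ 12472.0 + 42.249*I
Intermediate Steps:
P(B, o) = 134 + 121*B
L(s) = -s^(3/2)/4 (L(s) = -s*√s/4 = -s^(3/2)/4)
j = -31/2 - 511*I*√7/32 (j = -7 + (-(-73)*(-7)^(3/2)/4 - 68)/8 = -7 + (-(-73)*(-7*I*√7)/4 - 68)/8 = -7 + (-511*I*√7/4 - 68)/8 = -7 + (-68 - 511*I*√7/4)/8 = -7 + (-17/2 - 511*I*√7/32) = -31/2 - 511*I*√7/32 ≈ -15.5 - 42.249*I)
(P(40, -5) - 1*(-7482)) - j = ((134 + 121*40) - 1*(-7482)) - (-31/2 - 511*I*√7/32) = ((134 + 4840) + 7482) + (31/2 + 511*I*√7/32) = (4974 + 7482) + (31/2 + 511*I*√7/32) = 12456 + (31/2 + 511*I*√7/32) = 24943/2 + 511*I*√7/32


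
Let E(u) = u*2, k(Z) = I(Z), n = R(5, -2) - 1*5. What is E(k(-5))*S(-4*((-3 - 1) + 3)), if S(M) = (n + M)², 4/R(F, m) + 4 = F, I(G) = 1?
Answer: 18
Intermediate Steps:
R(F, m) = 4/(-4 + F)
n = -1 (n = 4/(-4 + 5) - 1*5 = 4/1 - 5 = 4*1 - 5 = 4 - 5 = -1)
k(Z) = 1
E(u) = 2*u
S(M) = (-1 + M)²
E(k(-5))*S(-4*((-3 - 1) + 3)) = (2*1)*(-1 - 4*((-3 - 1) + 3))² = 2*(-1 - 4*(-4 + 3))² = 2*(-1 - 4*(-1))² = 2*(-1 + 4)² = 2*3² = 2*9 = 18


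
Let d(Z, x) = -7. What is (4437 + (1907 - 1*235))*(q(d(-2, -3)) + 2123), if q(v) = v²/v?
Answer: 12926644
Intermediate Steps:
q(v) = v
(4437 + (1907 - 1*235))*(q(d(-2, -3)) + 2123) = (4437 + (1907 - 1*235))*(-7 + 2123) = (4437 + (1907 - 235))*2116 = (4437 + 1672)*2116 = 6109*2116 = 12926644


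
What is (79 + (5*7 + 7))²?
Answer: 14641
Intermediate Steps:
(79 + (5*7 + 7))² = (79 + (35 + 7))² = (79 + 42)² = 121² = 14641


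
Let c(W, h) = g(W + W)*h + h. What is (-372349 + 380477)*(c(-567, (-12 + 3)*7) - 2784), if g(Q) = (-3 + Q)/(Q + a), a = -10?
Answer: -3381856584/143 ≈ -2.3649e+7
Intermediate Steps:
g(Q) = (-3 + Q)/(-10 + Q) (g(Q) = (-3 + Q)/(Q - 10) = (-3 + Q)/(-10 + Q))
c(W, h) = h + h*(-3 + 2*W)/(-10 + 2*W) (c(W, h) = ((-3 + (W + W))/(-10 + (W + W)))*h + h = ((-3 + 2*W)/(-10 + 2*W))*h + h = h*(-3 + 2*W)/(-10 + 2*W) + h = h + h*(-3 + 2*W)/(-10 + 2*W))
(-372349 + 380477)*(c(-567, (-12 + 3)*7) - 2784) = (-372349 + 380477)*(((-12 + 3)*7)*(-13 + 4*(-567))/(2*(-5 - 567)) - 2784) = 8128*((1/2)*(-9*7)*(-13 - 2268)/(-572) - 2784) = 8128*((1/2)*(-63)*(-1/572)*(-2281) - 2784) = 8128*(-143703/1144 - 2784) = 8128*(-3328599/1144) = -3381856584/143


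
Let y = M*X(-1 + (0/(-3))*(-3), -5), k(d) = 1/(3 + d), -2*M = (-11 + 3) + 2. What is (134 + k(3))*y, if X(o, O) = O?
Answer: -4025/2 ≈ -2012.5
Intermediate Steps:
M = 3 (M = -((-11 + 3) + 2)/2 = -(-8 + 2)/2 = -1/2*(-6) = 3)
y = -15 (y = 3*(-5) = -15)
(134 + k(3))*y = (134 + 1/(3 + 3))*(-15) = (134 + 1/6)*(-15) = (805/6)*(-15) = -4025/2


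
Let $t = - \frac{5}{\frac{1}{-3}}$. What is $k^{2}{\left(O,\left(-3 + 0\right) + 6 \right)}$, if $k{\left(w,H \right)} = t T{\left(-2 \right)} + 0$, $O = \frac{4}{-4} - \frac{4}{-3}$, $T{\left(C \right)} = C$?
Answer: $900$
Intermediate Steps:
$O = \frac{1}{3}$ ($O = 4 \left(- \frac{1}{4}\right) - - \frac{4}{3} = -1 + \frac{4}{3} = \frac{1}{3} \approx 0.33333$)
$t = 15$ ($t = - \frac{5}{- \frac{1}{3}} = \left(-5\right) \left(-3\right) = 15$)
$k{\left(w,H \right)} = -30$ ($k{\left(w,H \right)} = 15 \left(-2\right) + 0 = -30 + 0 = -30$)
$k^{2}{\left(O,\left(-3 + 0\right) + 6 \right)} = \left(-30\right)^{2} = 900$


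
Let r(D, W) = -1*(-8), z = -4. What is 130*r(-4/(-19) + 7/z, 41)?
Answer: 1040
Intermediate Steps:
r(D, W) = 8
130*r(-4/(-19) + 7/z, 41) = 130*8 = 1040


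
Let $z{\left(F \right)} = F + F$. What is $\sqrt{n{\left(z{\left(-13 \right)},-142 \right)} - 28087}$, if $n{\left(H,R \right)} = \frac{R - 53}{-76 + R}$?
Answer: $\frac{i \sqrt{1334764078}}{218} \approx 167.59 i$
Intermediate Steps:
$z{\left(F \right)} = 2 F$
$n{\left(H,R \right)} = \frac{-53 + R}{-76 + R}$
$\sqrt{n{\left(z{\left(-13 \right)},-142 \right)} - 28087} = \sqrt{\frac{-53 - 142}{-76 - 142} - 28087} = \sqrt{\frac{1}{-218} \left(-195\right) - 28087} = \sqrt{\left(- \frac{1}{218}\right) \left(-195\right) - 28087} = \sqrt{\frac{195}{218} - 28087} = \sqrt{- \frac{6122771}{218}} = \frac{i \sqrt{1334764078}}{218}$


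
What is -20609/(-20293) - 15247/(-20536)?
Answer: 732633795/416737048 ≈ 1.7580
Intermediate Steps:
-20609/(-20293) - 15247/(-20536) = -20609*(-1/20293) - 15247*(-1/20536) = 20609/20293 + 15247/20536 = 732633795/416737048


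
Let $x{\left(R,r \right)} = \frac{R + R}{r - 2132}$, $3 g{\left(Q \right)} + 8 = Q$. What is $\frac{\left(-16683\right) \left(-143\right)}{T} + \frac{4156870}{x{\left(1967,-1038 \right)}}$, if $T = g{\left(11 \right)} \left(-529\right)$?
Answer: $- \frac{3490082615473}{1040543} \approx -3.3541 \cdot 10^{6}$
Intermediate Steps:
$g{\left(Q \right)} = - \frac{8}{3} + \frac{Q}{3}$
$x{\left(R,r \right)} = \frac{2 R}{-2132 + r}$
$T = -529$ ($T = \left(- \frac{8}{3} + \frac{1}{3} \cdot 11\right) \left(-529\right) = \left(- \frac{8}{3} + \frac{11}{3}\right) \left(-529\right) = 1 \left(-529\right) = -529$)
$\frac{\left(-16683\right) \left(-143\right)}{T} + \frac{4156870}{x{\left(1967,-1038 \right)}} = \frac{\left(-16683\right) \left(-143\right)}{-529} + \frac{4156870}{2 \cdot 1967 \frac{1}{-2132 - 1038}} = 2385669 \left(- \frac{1}{529}\right) + \frac{4156870}{2 \cdot 1967 \frac{1}{-3170}} = - \frac{2385669}{529} + \frac{4156870}{2 \cdot 1967 \left(- \frac{1}{3170}\right)} = - \frac{2385669}{529} + \frac{4156870}{- \frac{1967}{1585}} = - \frac{2385669}{529} + 4156870 \left(- \frac{1585}{1967}\right) = - \frac{2385669}{529} - \frac{6588638950}{1967} = - \frac{3490082615473}{1040543}$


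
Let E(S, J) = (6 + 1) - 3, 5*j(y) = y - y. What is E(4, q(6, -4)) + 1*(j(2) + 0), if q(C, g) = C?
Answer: 4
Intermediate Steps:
j(y) = 0 (j(y) = (y - y)/5 = (⅕)*0 = 0)
E(S, J) = 4 (E(S, J) = 7 - 3 = 4)
E(4, q(6, -4)) + 1*(j(2) + 0) = 4 + 1*(0 + 0) = 4 + 1*0 = 4 + 0 = 4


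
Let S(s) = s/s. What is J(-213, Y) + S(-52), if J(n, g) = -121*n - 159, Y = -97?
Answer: 25615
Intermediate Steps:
S(s) = 1
J(n, g) = -159 - 121*n
J(-213, Y) + S(-52) = (-159 - 121*(-213)) + 1 = (-159 + 25773) + 1 = 25614 + 1 = 25615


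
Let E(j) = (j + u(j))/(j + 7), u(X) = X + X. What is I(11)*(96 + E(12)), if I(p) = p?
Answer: 20460/19 ≈ 1076.8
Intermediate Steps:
u(X) = 2*X
E(j) = 3*j/(7 + j) (E(j) = (j + 2*j)/(j + 7) = (3*j)/(7 + j) = 3*j/(7 + j))
I(11)*(96 + E(12)) = 11*(96 + 3*12/(7 + 12)) = 11*(96 + 3*12/19) = 11*(96 + 3*12*(1/19)) = 11*(96 + 36/19) = 11*(1860/19) = 20460/19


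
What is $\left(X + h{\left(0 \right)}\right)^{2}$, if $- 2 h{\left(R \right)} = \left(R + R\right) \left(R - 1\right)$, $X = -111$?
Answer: $12321$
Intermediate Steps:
$h{\left(R \right)} = - R \left(-1 + R\right)$ ($h{\left(R \right)} = - \frac{\left(R + R\right) \left(R - 1\right)}{2} = - \frac{2 R \left(-1 + R\right)}{2} = - R \left(-1 + R\right)$)
$\left(X + h{\left(0 \right)}\right)^{2} = \left(-111 + 0 \left(1 - 0\right)\right)^{2} = \left(-111 + 0 \left(1 + 0\right)\right)^{2} = \left(-111 + 0 \cdot 1\right)^{2} = \left(-111 + 0\right)^{2} = \left(-111\right)^{2} = 12321$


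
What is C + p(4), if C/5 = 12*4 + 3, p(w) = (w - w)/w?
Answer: 255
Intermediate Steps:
p(w) = 0 (p(w) = 0/w = 0)
C = 255 (C = 5*(12*4 + 3) = 5*(48 + 3) = 5*51 = 255)
C + p(4) = 255 + 0 = 255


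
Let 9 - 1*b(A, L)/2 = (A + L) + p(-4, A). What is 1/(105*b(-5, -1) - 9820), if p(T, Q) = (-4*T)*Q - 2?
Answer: 1/10550 ≈ 9.4787e-5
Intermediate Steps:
p(T, Q) = -2 - 4*Q*T (p(T, Q) = -4*Q*T - 2 = -2 - 4*Q*T)
b(A, L) = 22 - 34*A - 2*L (b(A, L) = 18 - 2*((A + L) + (-2 - 4*A*(-4))) = 18 - 2*((A + L) + (-2 + 16*A)) = 18 - 2*(-2 + L + 17*A) = 18 + (4 - 34*A - 2*L) = 22 - 34*A - 2*L)
1/(105*b(-5, -1) - 9820) = 1/(105*(22 - 34*(-5) - 2*(-1)) - 9820) = 1/(105*(22 + 170 + 2) - 9820) = 1/(105*194 - 9820) = 1/(20370 - 9820) = 1/10550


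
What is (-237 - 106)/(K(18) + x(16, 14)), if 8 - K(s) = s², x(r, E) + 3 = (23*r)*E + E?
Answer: -343/4847 ≈ -0.070765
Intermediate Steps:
x(r, E) = -3 + E + 23*E*r (x(r, E) = -3 + ((23*r)*E + E) = -3 + (23*E*r + E) = -3 + (E + 23*E*r) = -3 + E + 23*E*r)
K(s) = 8 - s²
(-237 - 106)/(K(18) + x(16, 14)) = (-237 - 106)/((8 - 1*18²) + (-3 + 14 + 23*14*16)) = -343/((8 - 1*324) + (-3 + 14 + 5152)) = -343/((8 - 324) + 5163) = -343/(-316 + 5163) = -343/4847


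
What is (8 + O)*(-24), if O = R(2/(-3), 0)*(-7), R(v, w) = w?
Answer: -192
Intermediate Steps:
O = 0 (O = 0*(-7) = 0)
(8 + O)*(-24) = (8 + 0)*(-24) = 8*(-24) = -192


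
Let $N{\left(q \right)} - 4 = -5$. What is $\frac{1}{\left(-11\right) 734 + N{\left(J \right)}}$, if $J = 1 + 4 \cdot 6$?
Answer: $- \frac{1}{8075} \approx -0.00012384$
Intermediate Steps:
$J = 25$ ($J = 1 + 24 = 25$)
$N{\left(q \right)} = -1$ ($N{\left(q \right)} = 4 - 5 = -1$)
$\frac{1}{\left(-11\right) 734 + N{\left(J \right)}} = \frac{1}{\left(-11\right) 734 - 1} = \frac{1}{-8074 - 1} = \frac{1}{-8075} = - \frac{1}{8075}$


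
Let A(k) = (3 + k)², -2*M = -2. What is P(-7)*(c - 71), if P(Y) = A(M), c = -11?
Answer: -1312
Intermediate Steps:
M = 1 (M = -½*(-2) = 1)
P(Y) = 16 (P(Y) = (3 + 1)² = 4² = 16)
P(-7)*(c - 71) = 16*(-11 - 71) = 16*(-82) = -1312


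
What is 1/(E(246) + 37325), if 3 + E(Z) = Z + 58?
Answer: 1/37626 ≈ 2.6577e-5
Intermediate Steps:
E(Z) = 55 + Z (E(Z) = -3 + (Z + 58) = -3 + (58 + Z) = 55 + Z)
1/(E(246) + 37325) = 1/((55 + 246) + 37325) = 1/(301 + 37325) = 1/37626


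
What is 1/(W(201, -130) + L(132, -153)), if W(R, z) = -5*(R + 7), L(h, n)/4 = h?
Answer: -1/512 ≈ -0.0019531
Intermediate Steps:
L(h, n) = 4*h
W(R, z) = -35 - 5*R (W(R, z) = -5*(7 + R) = -35 - 5*R)
1/(W(201, -130) + L(132, -153)) = 1/((-35 - 5*201) + 4*132) = 1/((-35 - 1005) + 528) = 1/(-1040 + 528) = 1/(-512) = -1/512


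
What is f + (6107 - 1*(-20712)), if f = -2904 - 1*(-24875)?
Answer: 48790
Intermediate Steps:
f = 21971 (f = -2904 + 24875 = 21971)
f + (6107 - 1*(-20712)) = 21971 + (6107 - 1*(-20712)) = 21971 + (6107 + 20712) = 21971 + 26819 = 48790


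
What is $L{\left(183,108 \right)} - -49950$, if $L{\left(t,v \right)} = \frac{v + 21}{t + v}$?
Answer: $\frac{4845193}{97} \approx 49950.0$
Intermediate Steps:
$L{\left(t,v \right)} = \frac{21 + v}{t + v}$
$L{\left(183,108 \right)} - -49950 = \frac{21 + 108}{183 + 108} - -49950 = \frac{1}{291} \cdot 129 + 49950 = \frac{43}{97} + 49950 = \frac{4845193}{97}$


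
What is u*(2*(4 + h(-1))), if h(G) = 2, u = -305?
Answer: -3660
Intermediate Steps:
u*(2*(4 + h(-1))) = -610*(4 + 2) = -610*6 = -305*12 = -3660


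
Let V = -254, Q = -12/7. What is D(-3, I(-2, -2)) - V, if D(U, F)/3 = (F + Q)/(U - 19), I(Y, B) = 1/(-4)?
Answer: 14239/56 ≈ 254.27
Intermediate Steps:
I(Y, B) = -¼
Q = -12/7 (Q = -12*⅐ = -12/7 ≈ -1.7143)
D(U, F) = 3*(-12/7 + F)/(-19 + U) (D(U, F) = 3*((F - 12/7)/(U - 19)) = 3*((-12/7 + F)/(-19 + U)) = 3*(-12/7 + F)/(-19 + U))
D(-3, I(-2, -2)) - V = 3*(-12 + 7*(-¼))/(7*(-19 - 3)) - 1*(-254) = (3/7)*(-12 - 7/4)/(-22) + 254 = (3/7)*(-1/22)*(-55/4) + 254 = 15/56 + 254 = 14239/56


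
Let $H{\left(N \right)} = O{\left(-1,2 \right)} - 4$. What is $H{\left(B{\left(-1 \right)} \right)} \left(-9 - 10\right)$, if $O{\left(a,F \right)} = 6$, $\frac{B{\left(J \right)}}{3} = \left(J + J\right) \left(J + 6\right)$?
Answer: $-38$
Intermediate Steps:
$B{\left(J \right)} = 6 J \left(6 + J\right)$ ($B{\left(J \right)} = 3 \left(J + J\right) \left(J + 6\right) = 3 \cdot 2 J \left(6 + J\right) = 6 J \left(6 + J\right)$)
$H{\left(N \right)} = 2$ ($H{\left(N \right)} = 6 - 4 = 2$)
$H{\left(B{\left(-1 \right)} \right)} \left(-9 - 10\right) = 2 \left(-9 - 10\right) = 2 \left(-19\right) = -38$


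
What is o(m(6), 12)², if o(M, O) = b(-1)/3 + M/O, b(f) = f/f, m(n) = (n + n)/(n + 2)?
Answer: 121/576 ≈ 0.21007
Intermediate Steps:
m(n) = 2*n/(2 + n) (m(n) = (2*n)/(2 + n) = 2*n/(2 + n))
b(f) = 1
o(M, O) = ⅓ + M/O (o(M, O) = 1/3 + M/O = 1*(⅓) + M/O = ⅓ + M/O)
o(m(6), 12)² = ((2*6/(2 + 6) + (⅓)*12)/12)² = ((2*6/8 + 4)/12)² = ((2*6*(⅛) + 4)/12)² = ((3/2 + 4)/12)² = ((1/12)*(11/2))² = (11/24)² = 121/576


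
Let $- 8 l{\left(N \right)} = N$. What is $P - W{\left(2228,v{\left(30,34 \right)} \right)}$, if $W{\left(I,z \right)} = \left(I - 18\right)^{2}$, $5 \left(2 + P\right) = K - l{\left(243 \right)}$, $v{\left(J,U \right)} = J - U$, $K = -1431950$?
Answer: $- \frac{206819437}{40} \approx -5.1705 \cdot 10^{6}$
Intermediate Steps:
$l{\left(N \right)} = - \frac{N}{8}$
$P = - \frac{11455437}{40}$ ($P = -2 + \frac{-1431950 - \left(- \frac{1}{8}\right) 243}{5} = -2 + \frac{-1431950 - - \frac{243}{8}}{5} = -2 + \frac{-1431950 + \frac{243}{8}}{5} = -2 + \frac{1}{5} \left(- \frac{11455357}{8}\right) = -2 - \frac{11455357}{40} = - \frac{11455437}{40} \approx -2.8639 \cdot 10^{5}$)
$W{\left(I,z \right)} = \left(-18 + I\right)^{2}$
$P - W{\left(2228,v{\left(30,34 \right)} \right)} = - \frac{11455437}{40} - \left(-18 + 2228\right)^{2} = - \frac{11455437}{40} - 2210^{2} = - \frac{11455437}{40} - 4884100 = - \frac{206819437}{40}$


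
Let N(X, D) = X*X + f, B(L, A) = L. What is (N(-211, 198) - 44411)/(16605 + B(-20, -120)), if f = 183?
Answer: 293/16585 ≈ 0.017667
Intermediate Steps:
N(X, D) = 183 + X² (N(X, D) = X*X + 183 = X² + 183 = 183 + X²)
(N(-211, 198) - 44411)/(16605 + B(-20, -120)) = ((183 + (-211)²) - 44411)/(16605 - 20) = ((183 + 44521) - 44411)/16585 = (44704 - 44411)*(1/16585) = 293*(1/16585) = 293/16585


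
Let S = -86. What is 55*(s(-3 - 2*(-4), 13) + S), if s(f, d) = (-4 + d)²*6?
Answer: 22000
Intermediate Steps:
s(f, d) = 6*(-4 + d)²
55*(s(-3 - 2*(-4), 13) + S) = 55*(6*(-4 + 13)² - 86) = 55*(6*9² - 86) = 55*(6*81 - 86) = 55*(486 - 86) = 55*400 = 22000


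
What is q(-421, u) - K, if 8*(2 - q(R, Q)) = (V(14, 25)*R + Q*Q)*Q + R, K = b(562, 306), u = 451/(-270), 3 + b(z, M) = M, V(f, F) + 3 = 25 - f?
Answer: -149751154349/157464000 ≈ -951.02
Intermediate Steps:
V(f, F) = 22 - f (V(f, F) = -3 + (25 - f) = 22 - f)
b(z, M) = -3 + M
u = -451/270 (u = 451*(-1/270) = -451/270 ≈ -1.6704)
K = 303 (K = -3 + 306 = 303)
q(R, Q) = 2 - R/8 - Q*(Q² + 8*R)/8 (q(R, Q) = 2 - (((22 - 1*14)*R + Q*Q)*Q + R)/8 = 2 - (((22 - 14)*R + Q²)*Q + R)/8 = 2 - ((8*R + Q²)*Q + R)/8 = 2 - ((Q² + 8*R)*Q + R)/8 = 2 - (Q*(Q² + 8*R) + R)/8 = 2 - (R + Q*(Q² + 8*R))/8 = 2 + (-R/8 - Q*(Q² + 8*R)/8) = 2 - R/8 - Q*(Q² + 8*R)/8)
q(-421, u) - K = (2 - ⅛*(-421) - (-451/270)³/8 - 1*(-451/270)*(-421)) - 1*303 = (2 + 421/8 - ⅛*(-91733851/19683000) - 189871/270) - 303 = (2 + 421/8 + 91733851/157464000 - 189871/270) - 303 = -102039562349/157464000 - 303 = -149751154349/157464000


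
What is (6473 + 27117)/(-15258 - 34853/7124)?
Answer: -3681464/1672813 ≈ -2.2008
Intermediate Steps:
(6473 + 27117)/(-15258 - 34853/7124) = 33590/(-15258 - 34853*1/7124) = 33590/(-15258 - 2681/548) = 33590/(-8364065/548) = 33590*(-548/8364065) = -3681464/1672813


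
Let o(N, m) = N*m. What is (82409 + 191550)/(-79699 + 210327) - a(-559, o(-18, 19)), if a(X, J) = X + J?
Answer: 117969787/130628 ≈ 903.10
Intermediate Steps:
a(X, J) = J + X
(82409 + 191550)/(-79699 + 210327) - a(-559, o(-18, 19)) = (82409 + 191550)/(-79699 + 210327) - (-18*19 - 559) = 273959/130628 - (-342 - 559) = 273959*(1/130628) - 1*(-901) = 273959/130628 + 901 = 117969787/130628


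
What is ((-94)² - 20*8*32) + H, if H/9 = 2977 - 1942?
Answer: 13031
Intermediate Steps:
H = 9315 (H = 9*(2977 - 1942) = 9*1035 = 9315)
((-94)² - 20*8*32) + H = ((-94)² - 20*8*32) + 9315 = (8836 - 160*32) + 9315 = (8836 - 5120) + 9315 = 3716 + 9315 = 13031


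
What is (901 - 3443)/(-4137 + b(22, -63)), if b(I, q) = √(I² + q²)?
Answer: 5258127/8555158 + 1271*√4453/8555158 ≈ 0.62453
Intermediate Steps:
(901 - 3443)/(-4137 + b(22, -63)) = (901 - 3443)/(-4137 + √(22² + (-63)²)) = -2542/(-4137 + √(484 + 3969)) = -2542/(-4137 + √4453)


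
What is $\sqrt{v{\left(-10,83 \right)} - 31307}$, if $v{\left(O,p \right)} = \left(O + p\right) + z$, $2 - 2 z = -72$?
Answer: $i \sqrt{31197} \approx 176.63 i$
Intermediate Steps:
$z = 37$ ($z = 1 - -36 = 1 + 36 = 37$)
$v{\left(O,p \right)} = 37 + O + p$ ($v{\left(O,p \right)} = \left(O + p\right) + 37 = 37 + O + p$)
$\sqrt{v{\left(-10,83 \right)} - 31307} = \sqrt{\left(37 - 10 + 83\right) - 31307} = \sqrt{110 - 31307} = \sqrt{-31197} = i \sqrt{31197}$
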